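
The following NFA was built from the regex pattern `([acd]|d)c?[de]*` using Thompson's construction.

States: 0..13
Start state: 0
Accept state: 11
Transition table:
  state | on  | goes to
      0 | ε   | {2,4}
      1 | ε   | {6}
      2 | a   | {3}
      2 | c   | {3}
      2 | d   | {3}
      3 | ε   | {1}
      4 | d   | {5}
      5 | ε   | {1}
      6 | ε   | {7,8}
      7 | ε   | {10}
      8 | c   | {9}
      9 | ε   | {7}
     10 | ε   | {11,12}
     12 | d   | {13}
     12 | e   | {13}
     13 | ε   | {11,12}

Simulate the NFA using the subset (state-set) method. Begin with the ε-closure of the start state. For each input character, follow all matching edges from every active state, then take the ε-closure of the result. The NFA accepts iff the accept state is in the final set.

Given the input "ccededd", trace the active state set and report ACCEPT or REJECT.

Answer: ACCEPT

Steps:
S₀ = ε-closure({0}) = {0,2,4}
'c' @ 1: {1,3,6,7,8,10,11,12}  (accept∈set)
'c' @ 2: {7,9,10,11,12}  (accept∈set)
'e' @ 3: {11,12,13}  (accept∈set)
'd' @ 4: {11,12,13}  (accept∈set)
'e' @ 5: {11,12,13}  (accept∈set)
'd' @ 6: {11,12,13}  (accept∈set)
'd' @ 7: {11,12,13}  (accept∈set)
after full input: {11,12,13}  (accept=11 in)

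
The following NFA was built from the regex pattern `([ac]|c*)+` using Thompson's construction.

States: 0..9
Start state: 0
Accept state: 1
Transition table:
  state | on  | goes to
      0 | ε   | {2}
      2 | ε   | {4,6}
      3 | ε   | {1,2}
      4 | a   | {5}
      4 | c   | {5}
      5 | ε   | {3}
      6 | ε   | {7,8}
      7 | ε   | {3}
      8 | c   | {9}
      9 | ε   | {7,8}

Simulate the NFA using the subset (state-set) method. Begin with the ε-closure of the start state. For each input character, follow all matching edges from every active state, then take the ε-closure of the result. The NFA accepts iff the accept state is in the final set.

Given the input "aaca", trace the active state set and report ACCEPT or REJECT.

initial (ε-close {0}): {0,1,2,3,4,6,7,8}
'a' @ 1: {1,2,3,4,5,6,7,8}  [accepting]
'a' @ 2: {1,2,3,4,5,6,7,8}  [accepting]
'c' @ 3: {1,2,3,4,5,6,7,8,9}  [accepting]
'a' @ 4: {1,2,3,4,5,6,7,8}  [accepting]
final: {1,2,3,4,5,6,7,8}; accept 1 in set

Answer: ACCEPT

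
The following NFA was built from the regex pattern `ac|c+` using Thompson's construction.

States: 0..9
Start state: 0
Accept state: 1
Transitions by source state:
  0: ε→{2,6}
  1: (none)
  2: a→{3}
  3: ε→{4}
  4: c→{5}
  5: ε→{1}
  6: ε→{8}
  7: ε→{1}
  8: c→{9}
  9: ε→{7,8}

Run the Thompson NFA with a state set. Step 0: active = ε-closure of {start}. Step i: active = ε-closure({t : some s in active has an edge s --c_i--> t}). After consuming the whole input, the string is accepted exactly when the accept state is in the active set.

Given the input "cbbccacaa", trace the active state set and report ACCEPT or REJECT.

S₀ = ε-closure({0}) = {0,2,6,8}
'c' @ 1: {1,7,8,9}  [accepting]
'b' @ 2: {}  — dead — no transitions
rest 'bccacaa' ignored (set empty)
end set {} — state 1 not in

Answer: REJECT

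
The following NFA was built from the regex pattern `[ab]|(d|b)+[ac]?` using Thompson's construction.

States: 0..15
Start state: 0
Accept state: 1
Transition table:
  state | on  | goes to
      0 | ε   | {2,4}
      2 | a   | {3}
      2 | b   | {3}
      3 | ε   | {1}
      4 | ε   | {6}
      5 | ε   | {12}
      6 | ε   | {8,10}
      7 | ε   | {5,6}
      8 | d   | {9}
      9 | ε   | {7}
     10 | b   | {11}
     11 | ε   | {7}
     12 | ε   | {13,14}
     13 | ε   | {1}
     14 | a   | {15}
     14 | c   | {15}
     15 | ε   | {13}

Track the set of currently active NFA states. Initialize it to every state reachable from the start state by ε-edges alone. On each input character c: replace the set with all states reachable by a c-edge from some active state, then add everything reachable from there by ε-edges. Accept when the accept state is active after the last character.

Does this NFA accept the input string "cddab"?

S₀ = ε-closure({0}) = {0,2,4,6,8,10}
'c' @ 1: {}  — dead — no transitions
rest 'ddab' ignored (set empty)
after full input: {}  (accept=1 not in)

Answer: REJECT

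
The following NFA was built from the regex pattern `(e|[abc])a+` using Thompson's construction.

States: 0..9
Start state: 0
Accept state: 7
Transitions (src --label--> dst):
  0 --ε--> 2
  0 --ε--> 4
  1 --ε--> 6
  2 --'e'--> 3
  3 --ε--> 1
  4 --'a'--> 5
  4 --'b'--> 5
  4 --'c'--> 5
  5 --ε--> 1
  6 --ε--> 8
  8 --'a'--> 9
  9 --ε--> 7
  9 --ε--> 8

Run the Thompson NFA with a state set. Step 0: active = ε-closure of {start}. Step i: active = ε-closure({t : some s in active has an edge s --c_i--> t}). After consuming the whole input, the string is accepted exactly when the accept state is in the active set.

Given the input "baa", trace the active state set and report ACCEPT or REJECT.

initial (ε-close {0}): {0,2,4}
'b' @ 1: {1,5,6,8}
'a' @ 2: {7,8,9}  ✓accept
'a' @ 3: {7,8,9}  ✓accept
final: {7,8,9}; accept 7 in set

Answer: ACCEPT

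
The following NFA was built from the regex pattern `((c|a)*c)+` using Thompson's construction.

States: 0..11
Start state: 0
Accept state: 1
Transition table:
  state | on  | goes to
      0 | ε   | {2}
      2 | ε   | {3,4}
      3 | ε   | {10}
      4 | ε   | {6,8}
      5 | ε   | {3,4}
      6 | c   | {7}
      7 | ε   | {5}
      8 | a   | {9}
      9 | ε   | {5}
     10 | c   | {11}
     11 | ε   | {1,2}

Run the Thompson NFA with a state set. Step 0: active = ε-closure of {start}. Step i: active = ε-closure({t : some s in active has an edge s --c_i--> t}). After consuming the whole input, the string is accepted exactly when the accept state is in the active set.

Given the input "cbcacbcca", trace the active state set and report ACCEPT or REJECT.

Answer: REJECT

Derivation:
initial (ε-close {0}): {0,2,3,4,6,8,10}
'c' @ 1: {1,2,3,4,5,6,7,8,10,11}  ✓accept
'b' @ 2: {}  — no active states
rest 'cacbcca' ignored (set empty)
after full input: {}  (accept=1 not in)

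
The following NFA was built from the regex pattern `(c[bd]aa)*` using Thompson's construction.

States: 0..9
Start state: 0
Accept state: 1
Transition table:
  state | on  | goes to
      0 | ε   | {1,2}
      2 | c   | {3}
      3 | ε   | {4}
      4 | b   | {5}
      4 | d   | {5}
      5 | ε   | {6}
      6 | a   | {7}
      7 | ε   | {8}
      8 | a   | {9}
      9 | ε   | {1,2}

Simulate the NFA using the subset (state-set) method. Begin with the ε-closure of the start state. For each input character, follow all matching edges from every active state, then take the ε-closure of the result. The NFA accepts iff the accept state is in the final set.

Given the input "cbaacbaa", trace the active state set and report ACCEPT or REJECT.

Answer: ACCEPT

Trace:
start: ε-closure({0}) = {0,1,2}
'c' @ 1: {3,4}
'b' @ 2: {5,6}
'a' @ 3: {7,8}
'a' @ 4: {1,2,9}  ✓accept
'c' @ 5: {3,4}
'b' @ 6: {5,6}
'a' @ 7: {7,8}
'a' @ 8: {1,2,9}  ✓accept
final: {1,2,9}; accept 1 in set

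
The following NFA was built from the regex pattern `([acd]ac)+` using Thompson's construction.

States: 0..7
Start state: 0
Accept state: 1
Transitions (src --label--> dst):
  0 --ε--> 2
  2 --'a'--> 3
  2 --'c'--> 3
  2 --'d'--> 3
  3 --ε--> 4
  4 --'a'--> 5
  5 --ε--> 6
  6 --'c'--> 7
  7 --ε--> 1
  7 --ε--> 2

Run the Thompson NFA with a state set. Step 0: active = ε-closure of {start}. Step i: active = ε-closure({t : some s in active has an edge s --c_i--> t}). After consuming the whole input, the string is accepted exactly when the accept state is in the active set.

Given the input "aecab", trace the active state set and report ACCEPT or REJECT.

start: ε-closure({0}) = {0,2}
'a' @ 1: {3,4}
'e' @ 2: {}  — state set empty
rest 'cab' ignored (set empty)
end set {} — state 1 not in

Answer: REJECT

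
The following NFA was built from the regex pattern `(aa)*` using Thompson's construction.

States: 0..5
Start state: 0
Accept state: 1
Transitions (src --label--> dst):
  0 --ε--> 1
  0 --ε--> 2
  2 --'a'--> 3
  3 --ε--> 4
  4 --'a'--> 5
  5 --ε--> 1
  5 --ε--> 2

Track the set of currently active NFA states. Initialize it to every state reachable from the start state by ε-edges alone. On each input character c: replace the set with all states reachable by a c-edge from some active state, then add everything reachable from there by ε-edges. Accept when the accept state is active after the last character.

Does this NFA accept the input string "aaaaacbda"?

start: ε-closure({0}) = {0,1,2}
'a' @ 1: {3,4}
'a' @ 2: {1,2,5}  (accept∈set)
'a' @ 3: {3,4}
'a' @ 4: {1,2,5}  (accept∈set)
'a' @ 5: {3,4}
'c' @ 6: {}  — state set empty
rest 'bda' ignored (set empty)
after full input: {}  (accept=1 not in)

Answer: REJECT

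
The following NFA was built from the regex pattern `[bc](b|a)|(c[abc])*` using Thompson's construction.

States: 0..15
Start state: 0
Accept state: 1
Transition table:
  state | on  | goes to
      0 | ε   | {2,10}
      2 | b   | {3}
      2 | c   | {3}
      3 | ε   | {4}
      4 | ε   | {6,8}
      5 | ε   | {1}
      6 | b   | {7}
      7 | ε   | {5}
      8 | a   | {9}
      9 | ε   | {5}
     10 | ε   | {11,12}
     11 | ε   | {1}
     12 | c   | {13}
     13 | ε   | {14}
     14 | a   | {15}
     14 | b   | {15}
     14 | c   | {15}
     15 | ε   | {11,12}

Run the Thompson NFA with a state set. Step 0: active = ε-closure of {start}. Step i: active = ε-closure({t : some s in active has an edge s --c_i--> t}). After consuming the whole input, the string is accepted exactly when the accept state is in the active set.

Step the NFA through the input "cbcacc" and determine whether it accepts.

initial (ε-close {0}): {0,1,2,10,11,12}
'c' @ 1: {3,4,6,8,13,14}
'b' @ 2: {1,5,7,11,12,15}  (accept∈set)
'c' @ 3: {13,14}
'a' @ 4: {1,11,12,15}  (accept∈set)
'c' @ 5: {13,14}
'c' @ 6: {1,11,12,15}  (accept∈set)
after full input: {1,11,12,15}  (accept=1 in)

Answer: ACCEPT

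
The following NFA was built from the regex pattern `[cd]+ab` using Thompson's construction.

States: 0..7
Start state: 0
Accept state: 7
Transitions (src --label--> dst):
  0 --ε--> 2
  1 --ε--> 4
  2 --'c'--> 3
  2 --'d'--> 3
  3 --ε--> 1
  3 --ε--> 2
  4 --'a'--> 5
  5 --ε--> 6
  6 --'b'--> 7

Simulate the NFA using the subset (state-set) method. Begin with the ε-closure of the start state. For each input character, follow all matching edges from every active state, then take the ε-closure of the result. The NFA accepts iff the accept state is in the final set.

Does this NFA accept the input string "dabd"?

Answer: REJECT

Derivation:
S₀ = ε-closure({0}) = {0,2}
'd' @ 1: {1,2,3,4}
'a' @ 2: {5,6}
'b' @ 3: {7}  [accepting]
'd' @ 4: {}  — dead — no transitions
end set {} — state 7 not in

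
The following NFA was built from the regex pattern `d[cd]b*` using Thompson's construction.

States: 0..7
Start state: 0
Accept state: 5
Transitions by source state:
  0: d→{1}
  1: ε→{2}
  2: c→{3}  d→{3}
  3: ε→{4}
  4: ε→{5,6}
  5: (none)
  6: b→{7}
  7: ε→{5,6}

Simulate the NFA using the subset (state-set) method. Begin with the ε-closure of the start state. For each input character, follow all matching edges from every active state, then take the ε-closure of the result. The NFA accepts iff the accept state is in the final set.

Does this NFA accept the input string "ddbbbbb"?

initial (ε-close {0}): {0}
'd' @ 1: {1,2}
'd' @ 2: {3,4,5,6}  ✓accept
'b' @ 3: {5,6,7}  ✓accept
'b' @ 4: {5,6,7}  ✓accept
'b' @ 5: {5,6,7}  ✓accept
'b' @ 6: {5,6,7}  ✓accept
'b' @ 7: {5,6,7}  ✓accept
final: {5,6,7}; accept 5 in set

Answer: ACCEPT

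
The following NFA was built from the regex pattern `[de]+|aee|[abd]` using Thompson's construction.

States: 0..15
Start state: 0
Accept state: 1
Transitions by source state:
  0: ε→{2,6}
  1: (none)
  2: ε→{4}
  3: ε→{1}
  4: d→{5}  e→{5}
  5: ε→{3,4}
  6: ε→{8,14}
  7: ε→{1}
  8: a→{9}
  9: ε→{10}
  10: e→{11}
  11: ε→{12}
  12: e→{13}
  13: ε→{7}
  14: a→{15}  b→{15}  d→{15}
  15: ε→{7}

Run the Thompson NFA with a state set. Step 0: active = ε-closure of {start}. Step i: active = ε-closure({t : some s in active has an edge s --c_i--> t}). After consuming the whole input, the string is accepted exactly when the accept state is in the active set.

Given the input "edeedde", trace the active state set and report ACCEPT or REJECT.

Answer: ACCEPT

Trace:
initial (ε-close {0}): {0,2,4,6,8,14}
'e' @ 1: {1,3,4,5}  (accept∈set)
'd' @ 2: {1,3,4,5}  (accept∈set)
'e' @ 3: {1,3,4,5}  (accept∈set)
'e' @ 4: {1,3,4,5}  (accept∈set)
'd' @ 5: {1,3,4,5}  (accept∈set)
'd' @ 6: {1,3,4,5}  (accept∈set)
'e' @ 7: {1,3,4,5}  (accept∈set)
end set {1,3,4,5} — state 1 in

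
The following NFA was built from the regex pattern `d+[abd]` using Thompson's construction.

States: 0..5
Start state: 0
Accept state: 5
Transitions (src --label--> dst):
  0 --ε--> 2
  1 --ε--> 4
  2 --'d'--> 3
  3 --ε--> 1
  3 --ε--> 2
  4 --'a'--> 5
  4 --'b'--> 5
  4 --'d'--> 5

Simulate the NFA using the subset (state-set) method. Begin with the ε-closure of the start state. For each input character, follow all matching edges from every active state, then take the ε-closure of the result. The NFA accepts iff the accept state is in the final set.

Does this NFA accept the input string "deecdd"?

Answer: REJECT

Derivation:
start: ε-closure({0}) = {0,2}
'd' @ 1: {1,2,3,4}
'e' @ 2: {}  — no active states
rest 'ecdd' ignored (set empty)
final: {}; accept 5 not in set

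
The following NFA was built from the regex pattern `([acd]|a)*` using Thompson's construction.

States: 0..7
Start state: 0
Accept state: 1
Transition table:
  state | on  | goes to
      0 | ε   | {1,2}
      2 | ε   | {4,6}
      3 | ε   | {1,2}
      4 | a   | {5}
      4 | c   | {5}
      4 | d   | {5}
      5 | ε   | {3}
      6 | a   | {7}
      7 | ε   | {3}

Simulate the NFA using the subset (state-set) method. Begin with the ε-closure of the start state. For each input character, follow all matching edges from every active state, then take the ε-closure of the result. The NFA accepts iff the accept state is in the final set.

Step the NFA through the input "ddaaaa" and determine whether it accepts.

initial (ε-close {0}): {0,1,2,4,6}
'd' @ 1: {1,2,3,4,5,6}  ✓accept
'd' @ 2: {1,2,3,4,5,6}  ✓accept
'a' @ 3: {1,2,3,4,5,6,7}  ✓accept
'a' @ 4: {1,2,3,4,5,6,7}  ✓accept
'a' @ 5: {1,2,3,4,5,6,7}  ✓accept
'a' @ 6: {1,2,3,4,5,6,7}  ✓accept
after full input: {1,2,3,4,5,6,7}  (accept=1 in)

Answer: ACCEPT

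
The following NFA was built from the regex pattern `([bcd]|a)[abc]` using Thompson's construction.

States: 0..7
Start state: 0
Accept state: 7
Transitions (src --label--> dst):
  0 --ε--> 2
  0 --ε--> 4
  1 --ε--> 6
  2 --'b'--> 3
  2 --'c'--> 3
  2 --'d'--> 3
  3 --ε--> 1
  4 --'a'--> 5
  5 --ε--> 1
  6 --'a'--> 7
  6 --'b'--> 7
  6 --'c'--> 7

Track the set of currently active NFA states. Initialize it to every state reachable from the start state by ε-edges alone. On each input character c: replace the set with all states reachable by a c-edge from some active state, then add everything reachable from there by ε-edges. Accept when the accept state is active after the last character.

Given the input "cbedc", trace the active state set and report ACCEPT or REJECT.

Answer: REJECT

Derivation:
S₀ = ε-closure({0}) = {0,2,4}
'c' @ 1: {1,3,6}
'b' @ 2: {7}  [accepting]
'e' @ 3: {}  — no active states
rest 'dc' ignored (set empty)
final: {}; accept 7 not in set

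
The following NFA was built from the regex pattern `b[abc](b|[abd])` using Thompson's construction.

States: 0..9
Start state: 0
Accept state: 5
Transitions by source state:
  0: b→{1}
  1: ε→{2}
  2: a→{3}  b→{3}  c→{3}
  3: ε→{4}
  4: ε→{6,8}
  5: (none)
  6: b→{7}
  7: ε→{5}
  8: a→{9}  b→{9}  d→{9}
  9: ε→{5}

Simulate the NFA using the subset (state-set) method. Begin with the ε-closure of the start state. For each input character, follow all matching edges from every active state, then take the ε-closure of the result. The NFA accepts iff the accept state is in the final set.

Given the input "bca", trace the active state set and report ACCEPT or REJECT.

Answer: ACCEPT

Steps:
start: ε-closure({0}) = {0}
'b' @ 1: {1,2}
'c' @ 2: {3,4,6,8}
'a' @ 3: {5,9}  [accepting]
end set {5,9} — state 5 in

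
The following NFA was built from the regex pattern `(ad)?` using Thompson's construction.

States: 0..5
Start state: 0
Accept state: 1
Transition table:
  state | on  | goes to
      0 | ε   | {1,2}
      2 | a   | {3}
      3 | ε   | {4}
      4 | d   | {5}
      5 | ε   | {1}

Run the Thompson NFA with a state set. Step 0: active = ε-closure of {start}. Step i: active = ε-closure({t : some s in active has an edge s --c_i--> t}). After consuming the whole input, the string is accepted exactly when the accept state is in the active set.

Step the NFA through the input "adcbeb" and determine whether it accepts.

Answer: REJECT

Steps:
initial (ε-close {0}): {0,1,2}
'a' @ 1: {3,4}
'd' @ 2: {1,5}  (accept∈set)
'c' @ 3: {}  — no active states
rest 'beb' ignored (set empty)
final: {}; accept 1 not in set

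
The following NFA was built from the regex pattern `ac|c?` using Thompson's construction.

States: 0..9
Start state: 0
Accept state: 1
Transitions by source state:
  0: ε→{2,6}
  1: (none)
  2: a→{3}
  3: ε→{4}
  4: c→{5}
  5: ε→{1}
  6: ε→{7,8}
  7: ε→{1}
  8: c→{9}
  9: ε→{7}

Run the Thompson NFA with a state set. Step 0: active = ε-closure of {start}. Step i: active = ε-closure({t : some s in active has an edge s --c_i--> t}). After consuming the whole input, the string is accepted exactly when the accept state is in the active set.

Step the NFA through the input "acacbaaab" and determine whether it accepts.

initial (ε-close {0}): {0,1,2,6,7,8}
'a' @ 1: {3,4}
'c' @ 2: {1,5}  ✓accept
'a' @ 3: {}  — state set empty
rest 'cbaaab' ignored (set empty)
after full input: {}  (accept=1 not in)

Answer: REJECT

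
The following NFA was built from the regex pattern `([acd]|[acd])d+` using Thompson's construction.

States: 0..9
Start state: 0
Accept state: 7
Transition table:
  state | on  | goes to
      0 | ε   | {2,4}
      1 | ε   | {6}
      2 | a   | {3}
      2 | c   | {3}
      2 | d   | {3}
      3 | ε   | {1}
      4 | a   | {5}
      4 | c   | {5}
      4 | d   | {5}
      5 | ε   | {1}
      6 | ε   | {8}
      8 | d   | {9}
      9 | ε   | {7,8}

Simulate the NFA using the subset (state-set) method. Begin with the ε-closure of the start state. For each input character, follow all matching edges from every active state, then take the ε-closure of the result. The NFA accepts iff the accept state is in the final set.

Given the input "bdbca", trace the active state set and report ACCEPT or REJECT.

S₀ = ε-closure({0}) = {0,2,4}
'b' @ 1: {}  — dead — no transitions
rest 'dbca' ignored (set empty)
final: {}; accept 7 not in set

Answer: REJECT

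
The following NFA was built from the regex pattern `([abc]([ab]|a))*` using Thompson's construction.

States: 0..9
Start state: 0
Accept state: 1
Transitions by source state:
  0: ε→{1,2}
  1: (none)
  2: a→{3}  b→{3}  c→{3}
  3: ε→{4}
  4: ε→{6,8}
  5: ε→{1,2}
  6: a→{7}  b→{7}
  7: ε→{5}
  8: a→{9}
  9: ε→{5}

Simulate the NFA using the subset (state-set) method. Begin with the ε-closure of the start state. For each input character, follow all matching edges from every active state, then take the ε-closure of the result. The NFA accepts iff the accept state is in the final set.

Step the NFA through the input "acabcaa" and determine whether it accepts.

S₀ = ε-closure({0}) = {0,1,2}
'a' @ 1: {3,4,6,8}
'c' @ 2: {}  — state set empty
rest 'abcaa' ignored (set empty)
final: {}; accept 1 not in set

Answer: REJECT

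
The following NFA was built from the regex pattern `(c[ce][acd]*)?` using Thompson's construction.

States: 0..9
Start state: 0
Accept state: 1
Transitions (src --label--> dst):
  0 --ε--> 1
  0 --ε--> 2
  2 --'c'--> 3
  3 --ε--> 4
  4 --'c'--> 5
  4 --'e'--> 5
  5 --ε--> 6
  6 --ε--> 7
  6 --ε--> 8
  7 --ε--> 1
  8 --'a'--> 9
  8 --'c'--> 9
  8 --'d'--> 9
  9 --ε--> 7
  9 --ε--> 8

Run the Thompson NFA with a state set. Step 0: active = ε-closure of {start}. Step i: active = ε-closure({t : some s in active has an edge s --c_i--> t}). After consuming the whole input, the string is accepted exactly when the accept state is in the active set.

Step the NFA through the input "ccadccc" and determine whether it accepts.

Answer: ACCEPT

Derivation:
S₀ = ε-closure({0}) = {0,1,2}
'c' @ 1: {3,4}
'c' @ 2: {1,5,6,7,8}  ✓accept
'a' @ 3: {1,7,8,9}  ✓accept
'd' @ 4: {1,7,8,9}  ✓accept
'c' @ 5: {1,7,8,9}  ✓accept
'c' @ 6: {1,7,8,9}  ✓accept
'c' @ 7: {1,7,8,9}  ✓accept
after full input: {1,7,8,9}  (accept=1 in)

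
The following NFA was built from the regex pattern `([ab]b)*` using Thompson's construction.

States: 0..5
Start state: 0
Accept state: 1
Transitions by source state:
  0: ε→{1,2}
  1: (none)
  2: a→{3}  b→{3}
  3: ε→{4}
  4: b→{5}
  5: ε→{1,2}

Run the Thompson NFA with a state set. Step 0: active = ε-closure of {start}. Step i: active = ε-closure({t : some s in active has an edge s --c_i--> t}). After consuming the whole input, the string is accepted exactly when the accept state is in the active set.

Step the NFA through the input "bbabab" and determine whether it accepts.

Answer: ACCEPT

Trace:
S₀ = ε-closure({0}) = {0,1,2}
'b' @ 1: {3,4}
'b' @ 2: {1,2,5}  ✓accept
'a' @ 3: {3,4}
'b' @ 4: {1,2,5}  ✓accept
'a' @ 5: {3,4}
'b' @ 6: {1,2,5}  ✓accept
end set {1,2,5} — state 1 in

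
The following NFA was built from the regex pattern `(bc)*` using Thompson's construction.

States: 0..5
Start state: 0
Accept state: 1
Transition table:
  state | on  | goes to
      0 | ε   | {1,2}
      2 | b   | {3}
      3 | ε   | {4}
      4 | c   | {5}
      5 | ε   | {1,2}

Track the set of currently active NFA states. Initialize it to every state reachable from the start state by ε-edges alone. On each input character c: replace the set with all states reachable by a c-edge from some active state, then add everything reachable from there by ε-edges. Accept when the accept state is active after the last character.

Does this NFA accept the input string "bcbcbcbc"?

start: ε-closure({0}) = {0,1,2}
'b' @ 1: {3,4}
'c' @ 2: {1,2,5}  (accept∈set)
'b' @ 3: {3,4}
'c' @ 4: {1,2,5}  (accept∈set)
'b' @ 5: {3,4}
'c' @ 6: {1,2,5}  (accept∈set)
'b' @ 7: {3,4}
'c' @ 8: {1,2,5}  (accept∈set)
final: {1,2,5}; accept 1 in set

Answer: ACCEPT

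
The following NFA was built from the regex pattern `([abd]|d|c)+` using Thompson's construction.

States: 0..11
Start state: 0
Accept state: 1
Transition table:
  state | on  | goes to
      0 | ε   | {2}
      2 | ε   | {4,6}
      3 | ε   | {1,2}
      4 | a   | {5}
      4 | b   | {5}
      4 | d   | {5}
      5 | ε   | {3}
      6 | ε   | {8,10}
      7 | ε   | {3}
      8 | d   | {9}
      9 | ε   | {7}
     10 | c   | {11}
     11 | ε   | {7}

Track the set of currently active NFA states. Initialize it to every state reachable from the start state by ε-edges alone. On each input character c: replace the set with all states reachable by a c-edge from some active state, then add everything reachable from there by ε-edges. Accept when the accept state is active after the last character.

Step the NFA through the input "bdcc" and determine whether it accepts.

Answer: ACCEPT

Trace:
S₀ = ε-closure({0}) = {0,2,4,6,8,10}
'b' @ 1: {1,2,3,4,5,6,8,10}  [accepting]
'd' @ 2: {1,2,3,4,5,6,7,8,9,10}  [accepting]
'c' @ 3: {1,2,3,4,6,7,8,10,11}  [accepting]
'c' @ 4: {1,2,3,4,6,7,8,10,11}  [accepting]
final: {1,2,3,4,6,7,8,10,11}; accept 1 in set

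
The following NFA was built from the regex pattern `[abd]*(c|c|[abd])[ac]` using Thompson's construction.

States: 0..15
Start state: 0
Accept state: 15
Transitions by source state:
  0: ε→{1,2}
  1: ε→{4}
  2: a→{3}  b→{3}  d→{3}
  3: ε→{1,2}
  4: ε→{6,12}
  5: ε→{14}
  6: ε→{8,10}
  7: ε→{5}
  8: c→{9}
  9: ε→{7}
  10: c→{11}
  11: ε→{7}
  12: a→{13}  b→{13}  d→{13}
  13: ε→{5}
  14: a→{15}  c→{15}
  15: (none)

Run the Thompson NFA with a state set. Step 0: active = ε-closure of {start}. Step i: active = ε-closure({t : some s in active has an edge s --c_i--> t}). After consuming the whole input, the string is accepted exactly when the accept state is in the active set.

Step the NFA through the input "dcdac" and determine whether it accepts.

Answer: REJECT

Derivation:
initial (ε-close {0}): {0,1,2,4,6,8,10,12}
'd' @ 1: {1,2,3,4,5,6,8,10,12,13,14}
'c' @ 2: {5,7,9,11,14,15}  ✓accept
'd' @ 3: {}  — state set empty
rest 'ac' ignored (set empty)
final: {}; accept 15 not in set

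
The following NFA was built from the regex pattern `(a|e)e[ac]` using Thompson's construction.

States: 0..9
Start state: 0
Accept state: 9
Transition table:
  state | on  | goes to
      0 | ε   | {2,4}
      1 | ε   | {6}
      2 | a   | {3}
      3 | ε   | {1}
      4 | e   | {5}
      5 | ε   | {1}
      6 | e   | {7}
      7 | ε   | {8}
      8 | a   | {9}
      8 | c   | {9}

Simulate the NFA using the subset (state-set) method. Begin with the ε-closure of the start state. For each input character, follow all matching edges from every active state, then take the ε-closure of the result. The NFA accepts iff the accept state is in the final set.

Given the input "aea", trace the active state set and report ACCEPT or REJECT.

initial (ε-close {0}): {0,2,4}
'a' @ 1: {1,3,6}
'e' @ 2: {7,8}
'a' @ 3: {9}  ✓accept
after full input: {9}  (accept=9 in)

Answer: ACCEPT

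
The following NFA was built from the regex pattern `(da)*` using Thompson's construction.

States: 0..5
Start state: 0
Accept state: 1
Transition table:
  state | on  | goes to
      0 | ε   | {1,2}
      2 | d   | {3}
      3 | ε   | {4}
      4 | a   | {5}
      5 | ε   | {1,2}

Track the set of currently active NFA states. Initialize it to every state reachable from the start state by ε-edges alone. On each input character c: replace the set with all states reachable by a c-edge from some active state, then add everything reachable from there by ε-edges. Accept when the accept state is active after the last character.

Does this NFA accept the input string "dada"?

Answer: ACCEPT

Trace:
S₀ = ε-closure({0}) = {0,1,2}
'd' @ 1: {3,4}
'a' @ 2: {1,2,5}  ✓accept
'd' @ 3: {3,4}
'a' @ 4: {1,2,5}  ✓accept
after full input: {1,2,5}  (accept=1 in)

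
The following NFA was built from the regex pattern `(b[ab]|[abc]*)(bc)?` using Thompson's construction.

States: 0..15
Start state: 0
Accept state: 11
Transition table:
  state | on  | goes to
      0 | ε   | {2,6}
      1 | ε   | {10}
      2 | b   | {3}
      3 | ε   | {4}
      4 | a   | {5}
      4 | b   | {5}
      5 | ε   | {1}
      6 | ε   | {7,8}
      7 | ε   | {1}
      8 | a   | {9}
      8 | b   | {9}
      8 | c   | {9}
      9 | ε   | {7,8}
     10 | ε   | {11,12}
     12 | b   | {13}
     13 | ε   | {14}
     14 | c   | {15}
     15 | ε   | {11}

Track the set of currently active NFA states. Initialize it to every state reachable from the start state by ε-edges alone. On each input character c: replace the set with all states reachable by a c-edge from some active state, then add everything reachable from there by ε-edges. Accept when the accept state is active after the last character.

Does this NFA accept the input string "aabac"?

Answer: ACCEPT

Derivation:
S₀ = ε-closure({0}) = {0,1,2,6,7,8,10,11,12}
'a' @ 1: {1,7,8,9,10,11,12}  [accepting]
'a' @ 2: {1,7,8,9,10,11,12}  [accepting]
'b' @ 3: {1,7,8,9,10,11,12,13,14}  [accepting]
'a' @ 4: {1,7,8,9,10,11,12}  [accepting]
'c' @ 5: {1,7,8,9,10,11,12}  [accepting]
end set {1,7,8,9,10,11,12} — state 11 in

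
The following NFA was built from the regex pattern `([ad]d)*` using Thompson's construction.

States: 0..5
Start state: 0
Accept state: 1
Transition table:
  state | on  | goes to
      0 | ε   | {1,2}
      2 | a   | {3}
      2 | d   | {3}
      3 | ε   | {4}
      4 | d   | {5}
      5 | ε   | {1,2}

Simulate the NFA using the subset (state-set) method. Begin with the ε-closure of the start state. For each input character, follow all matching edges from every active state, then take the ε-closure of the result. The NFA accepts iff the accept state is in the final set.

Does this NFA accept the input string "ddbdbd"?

Answer: REJECT

Trace:
initial (ε-close {0}): {0,1,2}
'd' @ 1: {3,4}
'd' @ 2: {1,2,5}  [accepting]
'b' @ 3: {}  — state set empty
rest 'dbd' ignored (set empty)
final: {}; accept 1 not in set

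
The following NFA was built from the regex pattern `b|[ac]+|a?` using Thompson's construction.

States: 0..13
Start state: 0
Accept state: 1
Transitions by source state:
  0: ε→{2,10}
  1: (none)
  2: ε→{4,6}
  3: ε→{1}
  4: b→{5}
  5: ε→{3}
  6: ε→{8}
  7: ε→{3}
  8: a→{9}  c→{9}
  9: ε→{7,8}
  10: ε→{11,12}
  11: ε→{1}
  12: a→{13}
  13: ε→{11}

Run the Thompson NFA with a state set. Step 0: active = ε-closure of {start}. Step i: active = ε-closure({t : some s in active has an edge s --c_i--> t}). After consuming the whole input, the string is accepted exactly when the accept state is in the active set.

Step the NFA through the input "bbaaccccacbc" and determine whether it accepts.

start: ε-closure({0}) = {0,1,2,4,6,8,10,11,12}
'b' @ 1: {1,3,5}  (accept∈set)
'b' @ 2: {}  — state set empty
rest 'aaccccacbc' ignored (set empty)
final: {}; accept 1 not in set

Answer: REJECT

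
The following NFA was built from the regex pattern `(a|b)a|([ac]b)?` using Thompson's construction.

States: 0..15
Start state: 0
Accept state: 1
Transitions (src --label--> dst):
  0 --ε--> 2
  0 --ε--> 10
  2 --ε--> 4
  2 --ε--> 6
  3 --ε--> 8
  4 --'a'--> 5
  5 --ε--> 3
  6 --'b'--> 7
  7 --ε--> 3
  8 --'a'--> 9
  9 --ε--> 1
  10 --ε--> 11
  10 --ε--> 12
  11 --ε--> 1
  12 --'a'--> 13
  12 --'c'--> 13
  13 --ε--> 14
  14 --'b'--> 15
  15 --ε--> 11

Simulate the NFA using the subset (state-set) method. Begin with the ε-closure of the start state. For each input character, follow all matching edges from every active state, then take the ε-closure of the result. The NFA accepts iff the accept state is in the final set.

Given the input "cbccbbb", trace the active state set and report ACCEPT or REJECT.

initial (ε-close {0}): {0,1,2,4,6,10,11,12}
'c' @ 1: {13,14}
'b' @ 2: {1,11,15}  [accepting]
'c' @ 3: {}  — dead — no transitions
rest 'cbbb' ignored (set empty)
final: {}; accept 1 not in set

Answer: REJECT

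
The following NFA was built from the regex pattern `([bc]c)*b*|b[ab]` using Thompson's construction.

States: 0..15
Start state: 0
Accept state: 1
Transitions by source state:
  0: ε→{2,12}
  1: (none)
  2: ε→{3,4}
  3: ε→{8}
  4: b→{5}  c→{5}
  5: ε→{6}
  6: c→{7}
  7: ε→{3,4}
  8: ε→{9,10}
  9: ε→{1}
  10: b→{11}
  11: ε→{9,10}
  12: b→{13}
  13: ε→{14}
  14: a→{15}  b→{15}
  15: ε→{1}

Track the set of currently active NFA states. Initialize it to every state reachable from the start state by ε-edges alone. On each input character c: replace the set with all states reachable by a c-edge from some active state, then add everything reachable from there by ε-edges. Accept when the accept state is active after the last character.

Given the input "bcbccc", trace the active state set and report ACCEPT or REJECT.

start: ε-closure({0}) = {0,1,2,3,4,8,9,10,12}
'b' @ 1: {1,5,6,9,10,11,13,14}  ✓accept
'c' @ 2: {1,3,4,7,8,9,10}  ✓accept
'b' @ 3: {1,5,6,9,10,11}  ✓accept
'c' @ 4: {1,3,4,7,8,9,10}  ✓accept
'c' @ 5: {5,6}
'c' @ 6: {1,3,4,7,8,9,10}  ✓accept
after full input: {1,3,4,7,8,9,10}  (accept=1 in)

Answer: ACCEPT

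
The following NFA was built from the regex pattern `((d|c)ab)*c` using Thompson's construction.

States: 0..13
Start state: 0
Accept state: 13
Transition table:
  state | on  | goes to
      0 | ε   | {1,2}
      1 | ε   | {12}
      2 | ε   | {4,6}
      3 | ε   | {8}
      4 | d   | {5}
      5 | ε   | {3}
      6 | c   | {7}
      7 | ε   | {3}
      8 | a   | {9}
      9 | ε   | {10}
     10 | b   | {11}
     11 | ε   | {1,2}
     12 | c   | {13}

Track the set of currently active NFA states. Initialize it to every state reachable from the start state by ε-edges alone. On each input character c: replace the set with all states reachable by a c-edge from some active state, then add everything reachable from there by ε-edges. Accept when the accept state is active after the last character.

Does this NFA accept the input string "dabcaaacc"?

Answer: REJECT

Derivation:
S₀ = ε-closure({0}) = {0,1,2,4,6,12}
'd' @ 1: {3,5,8}
'a' @ 2: {9,10}
'b' @ 3: {1,2,4,6,11,12}
'c' @ 4: {3,7,8,13}  (accept∈set)
'a' @ 5: {9,10}
'a' @ 6: {}  — dead — no transitions
rest 'acc' ignored (set empty)
end set {} — state 13 not in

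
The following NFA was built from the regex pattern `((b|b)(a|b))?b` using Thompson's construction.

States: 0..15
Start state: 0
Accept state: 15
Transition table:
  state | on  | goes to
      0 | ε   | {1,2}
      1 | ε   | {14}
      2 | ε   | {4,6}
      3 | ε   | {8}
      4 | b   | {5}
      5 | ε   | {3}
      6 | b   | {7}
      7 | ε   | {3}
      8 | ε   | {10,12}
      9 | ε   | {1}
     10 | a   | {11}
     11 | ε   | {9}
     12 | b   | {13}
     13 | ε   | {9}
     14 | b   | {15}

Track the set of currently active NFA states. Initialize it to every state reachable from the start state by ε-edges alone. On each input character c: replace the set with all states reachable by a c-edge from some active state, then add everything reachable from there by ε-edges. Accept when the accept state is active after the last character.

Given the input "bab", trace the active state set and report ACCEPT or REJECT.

start: ε-closure({0}) = {0,1,2,4,6,14}
'b' @ 1: {3,5,7,8,10,12,15}  (accept∈set)
'a' @ 2: {1,9,11,14}
'b' @ 3: {15}  (accept∈set)
end set {15} — state 15 in

Answer: ACCEPT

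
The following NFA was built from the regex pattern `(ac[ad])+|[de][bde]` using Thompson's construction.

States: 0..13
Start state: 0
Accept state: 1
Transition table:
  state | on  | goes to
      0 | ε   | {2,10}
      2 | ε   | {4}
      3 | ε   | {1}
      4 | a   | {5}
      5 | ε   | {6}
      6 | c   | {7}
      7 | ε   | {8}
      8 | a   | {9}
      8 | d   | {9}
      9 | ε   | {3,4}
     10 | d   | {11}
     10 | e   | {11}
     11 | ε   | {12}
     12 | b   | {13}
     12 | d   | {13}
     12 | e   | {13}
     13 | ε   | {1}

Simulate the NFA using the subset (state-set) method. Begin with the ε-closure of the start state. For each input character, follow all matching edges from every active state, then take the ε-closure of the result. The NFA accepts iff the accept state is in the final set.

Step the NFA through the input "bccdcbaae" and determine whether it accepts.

Answer: REJECT

Derivation:
S₀ = ε-closure({0}) = {0,2,4,10}
'b' @ 1: {}  — dead — no transitions
rest 'ccdcbaae' ignored (set empty)
final: {}; accept 1 not in set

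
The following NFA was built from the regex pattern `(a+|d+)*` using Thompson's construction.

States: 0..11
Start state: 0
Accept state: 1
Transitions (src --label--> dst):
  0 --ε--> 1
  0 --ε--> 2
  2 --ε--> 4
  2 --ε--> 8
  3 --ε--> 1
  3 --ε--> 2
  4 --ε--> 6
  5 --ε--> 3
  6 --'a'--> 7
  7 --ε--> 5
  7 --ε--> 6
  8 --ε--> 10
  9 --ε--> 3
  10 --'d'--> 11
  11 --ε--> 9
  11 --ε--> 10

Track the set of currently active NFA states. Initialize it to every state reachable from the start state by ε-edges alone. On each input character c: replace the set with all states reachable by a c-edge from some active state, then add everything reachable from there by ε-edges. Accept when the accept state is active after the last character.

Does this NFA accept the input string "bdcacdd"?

start: ε-closure({0}) = {0,1,2,4,6,8,10}
'b' @ 1: {}  — state set empty
rest 'dcacdd' ignored (set empty)
end set {} — state 1 not in

Answer: REJECT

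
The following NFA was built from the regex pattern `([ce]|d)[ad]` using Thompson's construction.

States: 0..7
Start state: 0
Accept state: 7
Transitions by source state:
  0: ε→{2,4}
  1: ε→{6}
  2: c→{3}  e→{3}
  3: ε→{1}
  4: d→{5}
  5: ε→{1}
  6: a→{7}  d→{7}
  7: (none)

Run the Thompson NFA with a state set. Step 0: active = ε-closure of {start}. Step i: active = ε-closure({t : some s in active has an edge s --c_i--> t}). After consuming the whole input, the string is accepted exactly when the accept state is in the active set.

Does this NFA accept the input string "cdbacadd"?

initial (ε-close {0}): {0,2,4}
'c' @ 1: {1,3,6}
'd' @ 2: {7}  (accept∈set)
'b' @ 3: {}  — dead — no transitions
rest 'acadd' ignored (set empty)
final: {}; accept 7 not in set

Answer: REJECT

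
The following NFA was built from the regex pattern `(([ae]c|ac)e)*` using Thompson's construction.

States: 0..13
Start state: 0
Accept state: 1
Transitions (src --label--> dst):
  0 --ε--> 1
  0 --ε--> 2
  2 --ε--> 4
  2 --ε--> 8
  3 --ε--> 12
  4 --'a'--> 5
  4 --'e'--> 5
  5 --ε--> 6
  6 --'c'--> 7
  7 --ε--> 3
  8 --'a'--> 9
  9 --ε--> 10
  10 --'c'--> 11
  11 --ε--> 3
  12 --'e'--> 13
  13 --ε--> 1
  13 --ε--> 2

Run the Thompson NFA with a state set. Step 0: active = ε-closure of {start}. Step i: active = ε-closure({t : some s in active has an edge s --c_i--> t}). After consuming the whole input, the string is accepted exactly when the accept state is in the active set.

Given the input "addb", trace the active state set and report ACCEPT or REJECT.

S₀ = ε-closure({0}) = {0,1,2,4,8}
'a' @ 1: {5,6,9,10}
'd' @ 2: {}  — no active states
rest 'db' ignored (set empty)
after full input: {}  (accept=1 not in)

Answer: REJECT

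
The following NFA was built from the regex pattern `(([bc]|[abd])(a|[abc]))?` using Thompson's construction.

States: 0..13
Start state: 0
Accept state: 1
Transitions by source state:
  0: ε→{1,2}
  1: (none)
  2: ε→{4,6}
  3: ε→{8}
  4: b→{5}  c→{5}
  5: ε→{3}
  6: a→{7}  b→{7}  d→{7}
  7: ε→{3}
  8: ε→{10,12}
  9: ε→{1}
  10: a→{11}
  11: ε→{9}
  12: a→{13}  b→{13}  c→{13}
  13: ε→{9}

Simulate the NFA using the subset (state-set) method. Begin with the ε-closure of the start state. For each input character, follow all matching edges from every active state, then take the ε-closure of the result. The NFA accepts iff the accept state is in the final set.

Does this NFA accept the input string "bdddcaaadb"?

Answer: REJECT

Trace:
initial (ε-close {0}): {0,1,2,4,6}
'b' @ 1: {3,5,7,8,10,12}
'd' @ 2: {}  — dead — no transitions
rest 'ddcaaadb' ignored (set empty)
end set {} — state 1 not in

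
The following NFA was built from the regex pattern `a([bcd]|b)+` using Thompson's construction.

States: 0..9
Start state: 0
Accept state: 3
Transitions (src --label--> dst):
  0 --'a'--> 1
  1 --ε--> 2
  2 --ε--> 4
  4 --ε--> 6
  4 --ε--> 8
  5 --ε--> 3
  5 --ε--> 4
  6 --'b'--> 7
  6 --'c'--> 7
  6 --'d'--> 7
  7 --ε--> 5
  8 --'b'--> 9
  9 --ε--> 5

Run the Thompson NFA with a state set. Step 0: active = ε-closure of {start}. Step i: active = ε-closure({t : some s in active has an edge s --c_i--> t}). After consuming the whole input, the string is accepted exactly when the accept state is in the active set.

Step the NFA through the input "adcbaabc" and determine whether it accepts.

Answer: REJECT

Steps:
initial (ε-close {0}): {0}
'a' @ 1: {1,2,4,6,8}
'd' @ 2: {3,4,5,6,7,8}  ✓accept
'c' @ 3: {3,4,5,6,7,8}  ✓accept
'b' @ 4: {3,4,5,6,7,8,9}  ✓accept
'a' @ 5: {}  — no active states
rest 'abc' ignored (set empty)
final: {}; accept 3 not in set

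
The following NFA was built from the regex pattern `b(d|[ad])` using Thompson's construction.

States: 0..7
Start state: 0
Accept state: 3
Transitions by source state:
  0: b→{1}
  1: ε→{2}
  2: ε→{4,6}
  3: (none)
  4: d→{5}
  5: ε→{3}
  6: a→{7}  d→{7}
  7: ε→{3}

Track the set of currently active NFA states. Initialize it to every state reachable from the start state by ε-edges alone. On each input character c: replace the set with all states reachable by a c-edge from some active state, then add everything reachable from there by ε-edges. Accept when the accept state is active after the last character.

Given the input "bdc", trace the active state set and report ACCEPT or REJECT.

Answer: REJECT

Trace:
S₀ = ε-closure({0}) = {0}
'b' @ 1: {1,2,4,6}
'd' @ 2: {3,5,7}  [accepting]
'c' @ 3: {}  — state set empty
final: {}; accept 3 not in set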